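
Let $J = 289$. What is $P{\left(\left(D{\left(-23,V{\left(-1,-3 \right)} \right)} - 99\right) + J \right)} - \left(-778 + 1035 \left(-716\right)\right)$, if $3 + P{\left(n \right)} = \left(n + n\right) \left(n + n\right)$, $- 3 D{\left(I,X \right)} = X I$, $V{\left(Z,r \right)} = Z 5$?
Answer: $\frac{7504615}{9} \approx 8.3385 \cdot 10^{5}$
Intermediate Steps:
$V{\left(Z,r \right)} = 5 Z$
$D{\left(I,X \right)} = - \frac{I X}{3}$ ($D{\left(I,X \right)} = - \frac{X I}{3} = - \frac{I X}{3}$)
$P{\left(n \right)} = -3 + 4 n^{2}$ ($P{\left(n \right)} = -3 + \left(n + n\right) \left(n + n\right) = -3 + 2 n 2 n = -3 + 4 n^{2}$)
$P{\left(\left(D{\left(-23,V{\left(-1,-3 \right)} \right)} - 99\right) + J \right)} - \left(-778 + 1035 \left(-716\right)\right) = \left(-3 + 4 \left(\left(\left(- \frac{1}{3}\right) \left(-23\right) 5 \left(-1\right) - 99\right) + 289\right)^{2}\right) - \left(-778 + 1035 \left(-716\right)\right) = \left(-3 + 4 \left(\left(\left(- \frac{1}{3}\right) \left(-23\right) \left(-5\right) - 99\right) + 289\right)^{2}\right) - \left(-778 - 741060\right) = \left(-3 + 4 \left(\left(- \frac{115}{3} - 99\right) + 289\right)^{2}\right) - -741838 = \left(-3 + 4 \left(- \frac{412}{3} + 289\right)^{2}\right) + 741838 = \left(-3 + 4 \left(\frac{455}{3}\right)^{2}\right) + 741838 = \left(-3 + 4 \cdot \frac{207025}{9}\right) + 741838 = \left(-3 + \frac{828100}{9}\right) + 741838 = \frac{828073}{9} + 741838 = \frac{7504615}{9}$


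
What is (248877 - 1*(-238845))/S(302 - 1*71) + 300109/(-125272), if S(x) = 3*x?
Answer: 2899520707/4133976 ≈ 701.39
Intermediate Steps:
(248877 - 1*(-238845))/S(302 - 1*71) + 300109/(-125272) = (248877 - 1*(-238845))/((3*(302 - 1*71))) + 300109/(-125272) = (248877 + 238845)/((3*(302 - 71))) + 300109*(-1/125272) = 487722/((3*231)) - 300109/125272 = 487722/693 - 300109/125272 = 487722*(1/693) - 300109/125272 = 162574/231 - 300109/125272 = 2899520707/4133976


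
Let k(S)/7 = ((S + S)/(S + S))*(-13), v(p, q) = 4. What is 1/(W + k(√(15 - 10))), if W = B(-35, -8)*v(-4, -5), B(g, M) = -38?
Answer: -1/243 ≈ -0.0041152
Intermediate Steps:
k(S) = -91 (k(S) = 7*(((S + S)/(S + S))*(-13)) = 7*(((2*S)/((2*S)))*(-13)) = 7*(((2*S)*(1/(2*S)))*(-13)) = 7*(1*(-13)) = 7*(-13) = -91)
W = -152 (W = -38*4 = -152)
1/(W + k(√(15 - 10))) = 1/(-152 - 91) = 1/(-243) = -1/243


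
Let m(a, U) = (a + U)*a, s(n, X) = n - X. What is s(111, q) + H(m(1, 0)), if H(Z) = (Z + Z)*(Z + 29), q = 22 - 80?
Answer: 229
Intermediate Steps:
q = -58
m(a, U) = a*(U + a) (m(a, U) = (U + a)*a = a*(U + a))
H(Z) = 2*Z*(29 + Z) (H(Z) = (2*Z)*(29 + Z) = 2*Z*(29 + Z))
s(111, q) + H(m(1, 0)) = (111 - 1*(-58)) + 2*(1*(0 + 1))*(29 + 1*(0 + 1)) = (111 + 58) + 2*(1*1)*(29 + 1*1) = 169 + 2*1*(29 + 1) = 169 + 2*1*30 = 169 + 60 = 229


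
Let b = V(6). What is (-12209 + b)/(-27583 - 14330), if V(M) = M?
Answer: 12203/41913 ≈ 0.29115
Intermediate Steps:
b = 6
(-12209 + b)/(-27583 - 14330) = (-12209 + 6)/(-27583 - 14330) = -12203/(-41913) = -12203*(-1/41913) = 12203/41913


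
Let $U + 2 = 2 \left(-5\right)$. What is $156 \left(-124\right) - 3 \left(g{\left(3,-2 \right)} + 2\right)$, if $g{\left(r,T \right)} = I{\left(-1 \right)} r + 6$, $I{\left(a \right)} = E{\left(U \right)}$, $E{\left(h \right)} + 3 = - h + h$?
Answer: $-19341$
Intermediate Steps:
$U = -12$ ($U = -2 + 2 \left(-5\right) = -2 - 10 = -12$)
$E{\left(h \right)} = -3$ ($E{\left(h \right)} = -3 + \left(- h + h\right) = -3 + 0 = -3$)
$I{\left(a \right)} = -3$
$g{\left(r,T \right)} = 6 - 3 r$ ($g{\left(r,T \right)} = - 3 r + 6 = 6 - 3 r$)
$156 \left(-124\right) - 3 \left(g{\left(3,-2 \right)} + 2\right) = 156 \left(-124\right) - 3 \left(\left(6 - 9\right) + 2\right) = -19344 - 3 \left(\left(6 - 9\right) + 2\right) = -19344 - 3 \left(-3 + 2\right) = -19344 - -3 = -19344 + 3 = -19341$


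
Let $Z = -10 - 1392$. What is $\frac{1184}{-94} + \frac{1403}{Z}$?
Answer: $- \frac{895925}{65894} \approx -13.596$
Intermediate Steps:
$Z = -1402$
$\frac{1184}{-94} + \frac{1403}{Z} = \frac{1184}{-94} + \frac{1403}{-1402} = 1184 \left(- \frac{1}{94}\right) + 1403 \left(- \frac{1}{1402}\right) = - \frac{592}{47} - \frac{1403}{1402} = - \frac{895925}{65894}$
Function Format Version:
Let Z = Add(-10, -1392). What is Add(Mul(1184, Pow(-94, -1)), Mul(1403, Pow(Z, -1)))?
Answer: Rational(-895925, 65894) ≈ -13.596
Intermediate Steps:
Z = -1402
Add(Mul(1184, Pow(-94, -1)), Mul(1403, Pow(Z, -1))) = Add(Mul(1184, Pow(-94, -1)), Mul(1403, Pow(-1402, -1))) = Add(Mul(1184, Rational(-1, 94)), Mul(1403, Rational(-1, 1402))) = Add(Rational(-592, 47), Rational(-1403, 1402)) = Rational(-895925, 65894)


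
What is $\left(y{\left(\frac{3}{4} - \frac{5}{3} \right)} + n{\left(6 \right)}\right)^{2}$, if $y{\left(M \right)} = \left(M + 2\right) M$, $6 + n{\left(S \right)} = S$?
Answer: $\frac{20449}{20736} \approx 0.98616$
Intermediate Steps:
$n{\left(S \right)} = -6 + S$
$y{\left(M \right)} = M \left(2 + M\right)$ ($y{\left(M \right)} = \left(2 + M\right) M = M \left(2 + M\right)$)
$\left(y{\left(\frac{3}{4} - \frac{5}{3} \right)} + n{\left(6 \right)}\right)^{2} = \left(\left(\frac{3}{4} - \frac{5}{3}\right) \left(2 + \left(\frac{3}{4} - \frac{5}{3}\right)\right) + \left(-6 + 6\right)\right)^{2} = \left(\left(3 \cdot \frac{1}{4} - \frac{5}{3}\right) \left(2 + \left(3 \cdot \frac{1}{4} - \frac{5}{3}\right)\right) + 0\right)^{2} = \left(\left(\frac{3}{4} - \frac{5}{3}\right) \left(2 + \left(\frac{3}{4} - \frac{5}{3}\right)\right) + 0\right)^{2} = \left(- \frac{11 \left(2 - \frac{11}{12}\right)}{12} + 0\right)^{2} = \left(\left(- \frac{11}{12}\right) \frac{13}{12} + 0\right)^{2} = \left(- \frac{143}{144} + 0\right)^{2} = \left(- \frac{143}{144}\right)^{2} = \frac{20449}{20736}$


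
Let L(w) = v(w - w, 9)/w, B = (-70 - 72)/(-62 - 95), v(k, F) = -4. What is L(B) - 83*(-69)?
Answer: 406303/71 ≈ 5722.6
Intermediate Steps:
B = 142/157 (B = -142/(-157) = -142*(-1/157) = 142/157 ≈ 0.90446)
L(w) = -4/w
L(B) - 83*(-69) = -4/142/157 - 83*(-69) = -4*157/142 + 5727 = -314/71 + 5727 = 406303/71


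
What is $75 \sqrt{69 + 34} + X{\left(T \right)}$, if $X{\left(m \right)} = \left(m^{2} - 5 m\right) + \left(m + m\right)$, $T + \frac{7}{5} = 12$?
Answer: $\frac{2014}{25} + 75 \sqrt{103} \approx 841.73$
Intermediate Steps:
$T = \frac{53}{5}$ ($T = - \frac{7}{5} + 12 = \frac{53}{5} \approx 10.6$)
$X{\left(m \right)} = m^{2} - 3 m$ ($X{\left(m \right)} = \left(m^{2} - 5 m\right) + 2 m = m^{2} - 3 m$)
$75 \sqrt{69 + 34} + X{\left(T \right)} = 75 \sqrt{69 + 34} + \frac{53 \left(-3 + \frac{53}{5}\right)}{5} = 75 \sqrt{103} + \frac{53}{5} \cdot \frac{38}{5} = 75 \sqrt{103} + \frac{2014}{25} = \frac{2014}{25} + 75 \sqrt{103}$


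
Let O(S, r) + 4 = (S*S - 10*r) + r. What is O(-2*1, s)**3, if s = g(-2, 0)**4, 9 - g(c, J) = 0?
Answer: -205891132094649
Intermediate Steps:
g(c, J) = 9 (g(c, J) = 9 - 1*0 = 9 + 0 = 9)
s = 6561 (s = 9**4 = 6561)
O(S, r) = -4 + S**2 - 9*r (O(S, r) = -4 + ((S*S - 10*r) + r) = -4 + ((S**2 - 10*r) + r) = -4 + (S**2 - 9*r) = -4 + S**2 - 9*r)
O(-2*1, s)**3 = (-4 + (-2*1)**2 - 9*6561)**3 = (-4 + (-2)**2 - 59049)**3 = (-4 + 4 - 59049)**3 = (-59049)**3 = -205891132094649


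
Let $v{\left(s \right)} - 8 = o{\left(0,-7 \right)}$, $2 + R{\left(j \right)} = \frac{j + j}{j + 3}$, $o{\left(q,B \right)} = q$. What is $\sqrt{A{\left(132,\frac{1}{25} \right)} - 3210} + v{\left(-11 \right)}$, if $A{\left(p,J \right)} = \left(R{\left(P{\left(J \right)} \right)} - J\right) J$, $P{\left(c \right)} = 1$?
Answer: $8 + \frac{i \sqrt{8025154}}{50} \approx 8.0 + 56.657 i$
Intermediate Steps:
$R{\left(j \right)} = -2 + \frac{2 j}{3 + j}$ ($R{\left(j \right)} = -2 + \frac{j + j}{j + 3} = -2 + \frac{2 j}{3 + j}$)
$A{\left(p,J \right)} = J \left(- \frac{3}{2} - J\right)$ ($A{\left(p,J \right)} = \left(- \frac{6}{3 + 1} - J\right) J = \left(- \frac{6}{4} - J\right) J = \left(\left(-6\right) \frac{1}{4} - J\right) J = \left(- \frac{3}{2} - J\right) J = J \left(- \frac{3}{2} - J\right)$)
$v{\left(s \right)} = 8$ ($v{\left(s \right)} = 8 + 0 = 8$)
$\sqrt{A{\left(132,\frac{1}{25} \right)} - 3210} + v{\left(-11 \right)} = \sqrt{- \frac{3 + \frac{2}{25}}{2 \cdot 25} - 3210} + 8 = \sqrt{\left(- \frac{1}{2}\right) \frac{1}{25} \left(3 + 2 \cdot \frac{1}{25}\right) - 3210} + 8 = \sqrt{\left(- \frac{1}{2}\right) \frac{1}{25} \left(3 + \frac{2}{25}\right) - 3210} + 8 = \sqrt{\left(- \frac{1}{2}\right) \frac{1}{25} \cdot \frac{77}{25} - 3210} + 8 = \sqrt{- \frac{77}{1250} - 3210} + 8 = \sqrt{- \frac{4012577}{1250}} + 8 = \frac{i \sqrt{8025154}}{50} + 8 = 8 + \frac{i \sqrt{8025154}}{50}$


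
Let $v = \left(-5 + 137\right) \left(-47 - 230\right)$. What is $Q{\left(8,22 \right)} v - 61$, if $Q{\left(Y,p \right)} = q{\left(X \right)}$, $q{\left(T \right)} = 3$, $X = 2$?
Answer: $-109753$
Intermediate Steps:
$Q{\left(Y,p \right)} = 3$
$v = -36564$ ($v = 132 \left(-277\right) = -36564$)
$Q{\left(8,22 \right)} v - 61 = 3 \left(-36564\right) - 61 = -109692 - 61 = -109753$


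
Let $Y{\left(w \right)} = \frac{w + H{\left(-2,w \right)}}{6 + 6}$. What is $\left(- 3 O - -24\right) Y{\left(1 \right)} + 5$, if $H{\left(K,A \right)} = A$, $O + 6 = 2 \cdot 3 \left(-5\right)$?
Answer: $27$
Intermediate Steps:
$O = -36$ ($O = -6 + 2 \cdot 3 \left(-5\right) = -6 + 6 \left(-5\right) = -6 - 30 = -36$)
$Y{\left(w \right)} = \frac{w}{6}$ ($Y{\left(w \right)} = \frac{w + w}{6 + 6} = \frac{2 w}{12} = 2 w \frac{1}{12} = \frac{w}{6}$)
$\left(- 3 O - -24\right) Y{\left(1 \right)} + 5 = \left(\left(-3\right) \left(-36\right) - -24\right) \frac{1}{6} \cdot 1 + 5 = \left(108 + 24\right) \frac{1}{6} + 5 = 132 \cdot \frac{1}{6} + 5 = 22 + 5 = 27$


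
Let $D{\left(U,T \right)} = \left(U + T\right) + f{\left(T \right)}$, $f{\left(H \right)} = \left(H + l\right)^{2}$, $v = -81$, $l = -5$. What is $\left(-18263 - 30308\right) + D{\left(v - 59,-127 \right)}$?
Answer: $-31414$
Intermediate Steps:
$f{\left(H \right)} = \left(-5 + H\right)^{2}$ ($f{\left(H \right)} = \left(H - 5\right)^{2} = \left(-5 + H\right)^{2}$)
$D{\left(U,T \right)} = T + U + \left(-5 + T\right)^{2}$ ($D{\left(U,T \right)} = \left(U + T\right) + \left(-5 + T\right)^{2} = \left(T + U\right) + \left(-5 + T\right)^{2} = T + U + \left(-5 + T\right)^{2}$)
$\left(-18263 - 30308\right) + D{\left(v - 59,-127 \right)} = \left(-18263 - 30308\right) - \left(267 - \left(-5 - 127\right)^{2}\right) = -48571 - \left(267 - 17424\right) = -48571 - -17157 = -48571 + 17157 = -31414$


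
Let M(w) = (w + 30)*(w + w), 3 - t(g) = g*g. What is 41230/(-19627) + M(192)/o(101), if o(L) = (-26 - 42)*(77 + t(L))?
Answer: -351348394/177734881 ≈ -1.9768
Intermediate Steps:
t(g) = 3 - g² (t(g) = 3 - g*g = 3 - g²)
M(w) = 2*w*(30 + w) (M(w) = (30 + w)*(2*w) = 2*w*(30 + w))
o(L) = -5440 + 68*L² (o(L) = (-26 - 42)*(77 + (3 - L²)) = -68*(80 - L²) = -5440 + 68*L²)
41230/(-19627) + M(192)/o(101) = 41230/(-19627) + (2*192*(30 + 192))/(-5440 + 68*101²) = 41230*(-1/19627) + (2*192*222)/(-5440 + 68*10201) = -2170/1033 + 85248/(-5440 + 693668) = -2170/1033 + 85248/688228 = -2170/1033 + 85248*(1/688228) = -2170/1033 + 21312/172057 = -351348394/177734881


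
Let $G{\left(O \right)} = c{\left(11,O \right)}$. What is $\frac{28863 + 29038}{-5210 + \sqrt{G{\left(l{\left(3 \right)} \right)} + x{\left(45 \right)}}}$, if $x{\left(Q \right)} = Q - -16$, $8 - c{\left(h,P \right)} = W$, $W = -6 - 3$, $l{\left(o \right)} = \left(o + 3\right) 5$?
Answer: $- \frac{150832105}{13572011} - \frac{57901 \sqrt{78}}{27144022} \approx -11.132$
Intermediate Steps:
$l{\left(o \right)} = 15 + 5 o$ ($l{\left(o \right)} = \left(3 + o\right) 5 = 15 + 5 o$)
$W = -9$
$c{\left(h,P \right)} = 17$ ($c{\left(h,P \right)} = 8 - -9 = 8 + 9 = 17$)
$G{\left(O \right)} = 17$
$x{\left(Q \right)} = 16 + Q$ ($x{\left(Q \right)} = Q + 16 = 16 + Q$)
$\frac{28863 + 29038}{-5210 + \sqrt{G{\left(l{\left(3 \right)} \right)} + x{\left(45 \right)}}} = \frac{28863 + 29038}{-5210 + \sqrt{17 + \left(16 + 45\right)}} = \frac{57901}{-5210 + \sqrt{17 + 61}} = \frac{57901}{-5210 + \sqrt{78}}$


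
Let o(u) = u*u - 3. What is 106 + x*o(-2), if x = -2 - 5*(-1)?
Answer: 109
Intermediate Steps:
o(u) = -3 + u**2 (o(u) = u**2 - 3 = -3 + u**2)
x = 3 (x = -2 + 5 = 3)
106 + x*o(-2) = 106 + 3*(-3 + (-2)**2) = 106 + 3*(-3 + 4) = 106 + 3*1 = 106 + 3 = 109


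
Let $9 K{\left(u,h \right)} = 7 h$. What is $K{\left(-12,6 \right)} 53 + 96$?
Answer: $\frac{1030}{3} \approx 343.33$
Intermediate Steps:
$K{\left(u,h \right)} = \frac{7 h}{9}$
$K{\left(-12,6 \right)} 53 + 96 = \frac{7}{9} \cdot 6 \cdot 53 + 96 = \frac{14}{3} \cdot 53 + 96 = \frac{742}{3} + 96 = \frac{1030}{3}$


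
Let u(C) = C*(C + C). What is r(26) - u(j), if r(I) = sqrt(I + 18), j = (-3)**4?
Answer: -13122 + 2*sqrt(11) ≈ -13115.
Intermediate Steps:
j = 81
u(C) = 2*C**2 (u(C) = C*(2*C) = 2*C**2)
r(I) = sqrt(18 + I)
r(26) - u(j) = sqrt(18 + 26) - 2*81**2 = sqrt(44) - 2*6561 = 2*sqrt(11) - 1*13122 = 2*sqrt(11) - 13122 = -13122 + 2*sqrt(11)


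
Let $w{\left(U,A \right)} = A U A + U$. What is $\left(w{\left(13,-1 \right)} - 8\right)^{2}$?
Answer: $324$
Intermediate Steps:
$w{\left(U,A \right)} = U + U A^{2}$ ($w{\left(U,A \right)} = U A^{2} + U = U + U A^{2}$)
$\left(w{\left(13,-1 \right)} - 8\right)^{2} = \left(13 \left(1 + \left(-1\right)^{2}\right) - 8\right)^{2} = \left(13 \left(1 + 1\right) - 8\right)^{2} = \left(13 \cdot 2 - 8\right)^{2} = \left(26 - 8\right)^{2} = 18^{2} = 324$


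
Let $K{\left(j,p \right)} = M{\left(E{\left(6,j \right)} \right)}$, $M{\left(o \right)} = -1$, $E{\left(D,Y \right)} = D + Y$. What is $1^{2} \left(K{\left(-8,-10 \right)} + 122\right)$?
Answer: $121$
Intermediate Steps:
$K{\left(j,p \right)} = -1$
$1^{2} \left(K{\left(-8,-10 \right)} + 122\right) = 1^{2} \left(-1 + 122\right) = 1 \cdot 121 = 121$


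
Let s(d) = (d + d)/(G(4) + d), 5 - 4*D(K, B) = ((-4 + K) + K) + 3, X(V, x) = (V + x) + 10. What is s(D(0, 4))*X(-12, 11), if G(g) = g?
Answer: 54/11 ≈ 4.9091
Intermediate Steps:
X(V, x) = 10 + V + x
D(K, B) = 3/2 - K/2 (D(K, B) = 5/4 - (((-4 + K) + K) + 3)/4 = 5/4 - ((-4 + 2*K) + 3)/4 = 5/4 - (-1 + 2*K)/4 = 5/4 + (1/4 - K/2) = 3/2 - K/2)
s(d) = 2*d/(4 + d) (s(d) = (d + d)/(4 + d) = (2*d)/(4 + d) = 2*d/(4 + d))
s(D(0, 4))*X(-12, 11) = (2*(3/2 - 1/2*0)/(4 + (3/2 - 1/2*0)))*(10 - 12 + 11) = (2*(3/2 + 0)/(4 + (3/2 + 0)))*9 = (2*(3/2)/(4 + 3/2))*9 = (2*(3/2)/(11/2))*9 = (2*(3/2)*(2/11))*9 = (6/11)*9 = 54/11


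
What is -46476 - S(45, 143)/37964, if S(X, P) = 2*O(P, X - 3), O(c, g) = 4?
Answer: -441103718/9491 ≈ -46476.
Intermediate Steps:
S(X, P) = 8 (S(X, P) = 2*4 = 8)
-46476 - S(45, 143)/37964 = -46476 - 8/37964 = -46476 - 1*2/9491 = -46476 - 2/9491 = -441103718/9491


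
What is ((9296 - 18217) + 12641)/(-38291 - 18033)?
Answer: -930/14081 ≈ -0.066046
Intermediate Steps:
((9296 - 18217) + 12641)/(-38291 - 18033) = (-8921 + 12641)/(-56324) = 3720*(-1/56324) = -930/14081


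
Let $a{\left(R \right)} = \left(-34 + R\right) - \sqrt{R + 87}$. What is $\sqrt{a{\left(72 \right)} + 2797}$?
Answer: $\sqrt{2835 - \sqrt{159}} \approx 53.126$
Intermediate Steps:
$a{\left(R \right)} = -34 + R - \sqrt{87 + R}$ ($a{\left(R \right)} = \left(-34 + R\right) - \sqrt{87 + R} = -34 + R - \sqrt{87 + R}$)
$\sqrt{a{\left(72 \right)} + 2797} = \sqrt{\left(-34 + 72 - \sqrt{87 + 72}\right) + 2797} = \sqrt{\left(-34 + 72 - \sqrt{159}\right) + 2797} = \sqrt{\left(38 - \sqrt{159}\right) + 2797} = \sqrt{2835 - \sqrt{159}}$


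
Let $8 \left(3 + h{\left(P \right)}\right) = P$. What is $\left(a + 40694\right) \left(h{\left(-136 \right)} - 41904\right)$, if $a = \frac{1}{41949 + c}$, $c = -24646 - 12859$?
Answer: $- \frac{1895427399897}{1111} \approx -1.7061 \cdot 10^{9}$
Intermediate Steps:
$c = -37505$ ($c = -24646 - 12859 = -37505$)
$h{\left(P \right)} = -3 + \frac{P}{8}$
$a = \frac{1}{4444}$ ($a = \frac{1}{41949 - 37505} = \frac{1}{4444} \approx 0.00022502$)
$\left(a + 40694\right) \left(h{\left(-136 \right)} - 41904\right) = \left(\frac{1}{4444} + 40694\right) \left(\left(-3 + \frac{1}{8} \left(-136\right)\right) - 41904\right) = \frac{180844137 \left(\left(-3 - 17\right) - 41904\right)}{4444} = \frac{180844137 \left(-20 - 41904\right)}{4444} = \frac{180844137}{4444} \left(-41924\right) = - \frac{1895427399897}{1111}$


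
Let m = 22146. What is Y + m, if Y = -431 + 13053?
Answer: 34768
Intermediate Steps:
Y = 12622
Y + m = 12622 + 22146 = 34768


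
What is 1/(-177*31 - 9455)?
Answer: -1/14942 ≈ -6.6925e-5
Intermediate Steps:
1/(-177*31 - 9455) = 1/(-5487 - 9455) = 1/(-14942) = -1/14942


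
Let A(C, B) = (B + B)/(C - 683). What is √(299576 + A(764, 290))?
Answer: 2*√6066559/9 ≈ 547.34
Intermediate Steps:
A(C, B) = 2*B/(-683 + C) (A(C, B) = (2*B)/(-683 + C) = 2*B/(-683 + C))
√(299576 + A(764, 290)) = √(299576 + 2*290/(-683 + 764)) = √(299576 + 2*290/81) = √(299576 + 2*290*(1/81)) = √(299576 + 580/81) = √(24266236/81) = 2*√6066559/9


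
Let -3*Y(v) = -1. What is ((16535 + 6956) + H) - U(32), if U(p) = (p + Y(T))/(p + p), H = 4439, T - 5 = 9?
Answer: 5362463/192 ≈ 27930.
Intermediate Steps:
T = 14 (T = 5 + 9 = 14)
Y(v) = ⅓ (Y(v) = -⅓*(-1) = ⅓)
U(p) = (⅓ + p)/(2*p) (U(p) = (p + ⅓)/(p + p) = (⅓ + p)/((2*p)) = (⅓ + p)*(1/(2*p)) = (⅓ + p)/(2*p))
((16535 + 6956) + H) - U(32) = ((16535 + 6956) + 4439) - (1 + 3*32)/(6*32) = (23491 + 4439) - (1 + 96)/(6*32) = 27930 - 97/(6*32) = 27930 - 1*97/192 = 27930 - 97/192 = 5362463/192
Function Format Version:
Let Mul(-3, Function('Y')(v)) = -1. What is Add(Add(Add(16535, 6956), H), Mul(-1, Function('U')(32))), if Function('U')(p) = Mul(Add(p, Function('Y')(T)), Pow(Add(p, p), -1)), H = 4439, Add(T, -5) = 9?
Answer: Rational(5362463, 192) ≈ 27930.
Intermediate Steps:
T = 14 (T = Add(5, 9) = 14)
Function('Y')(v) = Rational(1, 3) (Function('Y')(v) = Mul(Rational(-1, 3), -1) = Rational(1, 3))
Function('U')(p) = Mul(Rational(1, 2), Pow(p, -1), Add(Rational(1, 3), p)) (Function('U')(p) = Mul(Add(p, Rational(1, 3)), Pow(Add(p, p), -1)) = Mul(Add(Rational(1, 3), p), Pow(Mul(2, p), -1)) = Mul(Add(Rational(1, 3), p), Mul(Rational(1, 2), Pow(p, -1))) = Mul(Rational(1, 2), Pow(p, -1), Add(Rational(1, 3), p)))
Add(Add(Add(16535, 6956), H), Mul(-1, Function('U')(32))) = Add(Add(Add(16535, 6956), 4439), Mul(-1, Mul(Rational(1, 6), Pow(32, -1), Add(1, Mul(3, 32))))) = Add(Add(23491, 4439), Mul(-1, Mul(Rational(1, 6), Rational(1, 32), Add(1, 96)))) = Add(27930, Mul(-1, Mul(Rational(1, 6), Rational(1, 32), 97))) = Add(27930, Mul(-1, Rational(97, 192))) = Add(27930, Rational(-97, 192)) = Rational(5362463, 192)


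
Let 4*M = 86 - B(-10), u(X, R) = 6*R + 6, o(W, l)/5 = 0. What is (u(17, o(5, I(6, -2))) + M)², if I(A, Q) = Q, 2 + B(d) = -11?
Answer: 15129/16 ≈ 945.56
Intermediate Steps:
B(d) = -13 (B(d) = -2 - 11 = -13)
o(W, l) = 0 (o(W, l) = 5*0 = 0)
u(X, R) = 6 + 6*R
M = 99/4 (M = (86 - 1*(-13))/4 = (86 + 13)/4 = (¼)*99 = 99/4 ≈ 24.750)
(u(17, o(5, I(6, -2))) + M)² = ((6 + 6*0) + 99/4)² = ((6 + 0) + 99/4)² = (6 + 99/4)² = (123/4)² = 15129/16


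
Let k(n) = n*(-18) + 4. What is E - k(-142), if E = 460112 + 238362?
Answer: 695914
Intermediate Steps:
k(n) = 4 - 18*n (k(n) = -18*n + 4 = 4 - 18*n)
E = 698474
E - k(-142) = 698474 - (4 - 18*(-142)) = 698474 - (4 + 2556) = 698474 - 1*2560 = 698474 - 2560 = 695914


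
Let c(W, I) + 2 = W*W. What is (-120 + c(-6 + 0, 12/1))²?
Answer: 7396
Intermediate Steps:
c(W, I) = -2 + W² (c(W, I) = -2 + W*W = -2 + W²)
(-120 + c(-6 + 0, 12/1))² = (-120 + (-2 + (-6 + 0)²))² = (-120 + (-2 + (-6)²))² = (-120 + (-2 + 36))² = (-120 + 34)² = (-86)² = 7396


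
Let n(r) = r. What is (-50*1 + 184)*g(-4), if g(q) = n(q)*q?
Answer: 2144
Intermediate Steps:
g(q) = q**2 (g(q) = q*q = q**2)
(-50*1 + 184)*g(-4) = (-50*1 + 184)*(-4)**2 = (-50 + 184)*16 = 134*16 = 2144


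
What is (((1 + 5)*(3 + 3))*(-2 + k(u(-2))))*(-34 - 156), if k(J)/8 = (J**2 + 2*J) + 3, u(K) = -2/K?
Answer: -314640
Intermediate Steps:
k(J) = 24 + 8*J**2 + 16*J (k(J) = 8*((J**2 + 2*J) + 3) = 8*(3 + J**2 + 2*J) = 24 + 8*J**2 + 16*J)
(((1 + 5)*(3 + 3))*(-2 + k(u(-2))))*(-34 - 156) = (((1 + 5)*(3 + 3))*(-2 + (24 + 8*(-2/(-2))**2 + 16*(-2/(-2)))))*(-34 - 156) = ((6*6)*(-2 + (24 + 8*(-2*(-1/2))**2 + 16*(-2*(-1/2)))))*(-190) = (36*(-2 + (24 + 8*1**2 + 16*1)))*(-190) = (36*(-2 + (24 + 8*1 + 16)))*(-190) = (36*(-2 + (24 + 8 + 16)))*(-190) = (36*(-2 + 48))*(-190) = (36*46)*(-190) = 1656*(-190) = -314640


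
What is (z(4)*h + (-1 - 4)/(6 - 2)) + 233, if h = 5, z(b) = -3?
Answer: 867/4 ≈ 216.75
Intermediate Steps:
(z(4)*h + (-1 - 4)/(6 - 2)) + 233 = (-3*5 + (-1 - 4)/(6 - 2)) + 233 = (-15 - 5/4) + 233 = -65/4 + 233 = 867/4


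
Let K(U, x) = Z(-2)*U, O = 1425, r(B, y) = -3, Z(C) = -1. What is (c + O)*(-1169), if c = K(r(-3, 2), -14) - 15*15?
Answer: -1406307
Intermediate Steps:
K(U, x) = -U
c = -222 (c = -1*(-3) - 15*15 = 3 - 225 = -222)
(c + O)*(-1169) = (-222 + 1425)*(-1169) = 1203*(-1169) = -1406307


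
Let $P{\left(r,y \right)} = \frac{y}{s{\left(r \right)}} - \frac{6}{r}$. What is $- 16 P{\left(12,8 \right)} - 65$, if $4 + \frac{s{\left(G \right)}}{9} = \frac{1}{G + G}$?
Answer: $- \frac{15221}{285} \approx -53.407$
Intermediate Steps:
$s{\left(G \right)} = -36 + \frac{9}{2 G}$ ($s{\left(G \right)} = -36 + \frac{9}{G + G} = -36 + \frac{9}{2 G}$)
$P{\left(r,y \right)} = - \frac{6}{r} + \frac{y}{-36 + \frac{9}{2 r}}$ ($P{\left(r,y \right)} = \frac{y}{-36 + \frac{9}{2 r}} - \frac{6}{r} = - \frac{6}{r} + \frac{y}{-36 + \frac{9}{2 r}}$)
$- 16 P{\left(12,8 \right)} - 65 = - 16 \frac{2 \left(27 - 2592 - 8 \cdot 12^{2}\right)}{9 \cdot 12 \left(-1 + 8 \cdot 12\right)} - 65 = - 16 \cdot \frac{2}{9} \cdot \frac{1}{12} \frac{1}{-1 + 96} \left(27 - 2592 - 8 \cdot 144\right) - 65 = - 16 \cdot \frac{2}{9} \cdot \frac{1}{12} \cdot \frac{1}{95} \left(27 - 2592 - 1152\right) - 65 = - 16 \cdot \frac{2}{9} \cdot \frac{1}{12} \cdot \frac{1}{95} \left(-3717\right) - 65 = \left(-16\right) \left(- \frac{413}{570}\right) - 65 = \frac{3304}{285} - 65 = - \frac{15221}{285}$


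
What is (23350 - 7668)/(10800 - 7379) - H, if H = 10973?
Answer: -37522951/3421 ≈ -10968.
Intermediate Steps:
(23350 - 7668)/(10800 - 7379) - H = (23350 - 7668)/(10800 - 7379) - 1*10973 = 15682/3421 - 10973 = -37522951/3421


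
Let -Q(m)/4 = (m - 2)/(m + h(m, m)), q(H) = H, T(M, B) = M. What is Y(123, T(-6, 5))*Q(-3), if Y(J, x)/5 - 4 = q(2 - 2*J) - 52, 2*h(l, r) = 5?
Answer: 58400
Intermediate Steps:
h(l, r) = 5/2 (h(l, r) = (½)*5 = 5/2)
Y(J, x) = -230 - 10*J (Y(J, x) = 20 + 5*((2 - 2*J) - 52) = 20 + 5*(-50 - 2*J) = 20 + (-250 - 10*J) = -230 - 10*J)
Q(m) = -4*(-2 + m)/(5/2 + m) (Q(m) = -4*(m - 2)/(m + 5/2) = -4*(-2 + m)/(5/2 + m))
Y(123, T(-6, 5))*Q(-3) = (-230 - 10*123)*(8*(2 - 1*(-3))/(5 + 2*(-3))) = (-230 - 1230)*(8*(2 + 3)/(5 - 6)) = -11680*5/(-1) = -11680*(-1)*5 = -1460*(-40) = 58400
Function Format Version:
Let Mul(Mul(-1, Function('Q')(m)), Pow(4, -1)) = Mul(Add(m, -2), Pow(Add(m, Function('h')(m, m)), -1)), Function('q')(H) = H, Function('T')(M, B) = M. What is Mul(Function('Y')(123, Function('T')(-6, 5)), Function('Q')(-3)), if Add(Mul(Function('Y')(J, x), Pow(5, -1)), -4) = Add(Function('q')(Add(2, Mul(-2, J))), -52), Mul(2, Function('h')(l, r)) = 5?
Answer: 58400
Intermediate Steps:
Function('h')(l, r) = Rational(5, 2) (Function('h')(l, r) = Mul(Rational(1, 2), 5) = Rational(5, 2))
Function('Y')(J, x) = Add(-230, Mul(-10, J)) (Function('Y')(J, x) = Add(20, Mul(5, Add(Add(2, Mul(-2, J)), -52))) = Add(20, Mul(5, Add(-50, Mul(-2, J)))) = Add(20, Add(-250, Mul(-10, J))) = Add(-230, Mul(-10, J)))
Function('Q')(m) = Mul(-4, Pow(Add(Rational(5, 2), m), -1), Add(-2, m)) (Function('Q')(m) = Mul(-4, Mul(Add(m, -2), Pow(Add(m, Rational(5, 2)), -1))) = Mul(-4, Mul(Add(-2, m), Pow(Add(Rational(5, 2), m), -1))) = Mul(-4, Mul(Pow(Add(Rational(5, 2), m), -1), Add(-2, m))) = Mul(-4, Pow(Add(Rational(5, 2), m), -1), Add(-2, m)))
Mul(Function('Y')(123, Function('T')(-6, 5)), Function('Q')(-3)) = Mul(Add(-230, Mul(-10, 123)), Mul(8, Pow(Add(5, Mul(2, -3)), -1), Add(2, Mul(-1, -3)))) = Mul(Add(-230, -1230), Mul(8, Pow(Add(5, -6), -1), Add(2, 3))) = Mul(-1460, Mul(8, Pow(-1, -1), 5)) = Mul(-1460, Mul(8, -1, 5)) = Mul(-1460, -40) = 58400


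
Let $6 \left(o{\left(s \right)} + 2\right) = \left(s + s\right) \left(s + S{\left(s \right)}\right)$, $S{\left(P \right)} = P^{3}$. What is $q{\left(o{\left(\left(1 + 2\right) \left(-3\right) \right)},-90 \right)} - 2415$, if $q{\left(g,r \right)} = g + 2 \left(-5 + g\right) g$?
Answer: $9763565$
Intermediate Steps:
$o{\left(s \right)} = -2 + \frac{s \left(s + s^{3}\right)}{3}$ ($o{\left(s \right)} = -2 + \frac{\left(s + s\right) \left(s + s^{3}\right)}{6} = -2 + \frac{2 s \left(s + s^{3}\right)}{6} = -2 + \frac{s \left(s + s^{3}\right)}{3}$)
$q{\left(g,r \right)} = g + 2 g \left(-5 + g\right)$
$q{\left(o{\left(\left(1 + 2\right) \left(-3\right) \right)},-90 \right)} - 2415 = \left(-2 + \frac{\left(\left(1 + 2\right) \left(-3\right)\right)^{2}}{3} + \frac{\left(\left(1 + 2\right) \left(-3\right)\right)^{4}}{3}\right) \left(-9 + 2 \left(-2 + \frac{\left(\left(1 + 2\right) \left(-3\right)\right)^{2}}{3} + \frac{\left(\left(1 + 2\right) \left(-3\right)\right)^{4}}{3}\right)\right) - 2415 = \left(-2 + \frac{\left(3 \left(-3\right)\right)^{2}}{3} + \frac{\left(3 \left(-3\right)\right)^{4}}{3}\right) \left(-9 + 2 \left(-2 + \frac{\left(3 \left(-3\right)\right)^{2}}{3} + \frac{\left(3 \left(-3\right)\right)^{4}}{3}\right)\right) - 2415 = \left(-2 + \frac{\left(-9\right)^{2}}{3} + \frac{\left(-9\right)^{4}}{3}\right) \left(-9 + 2 \left(-2 + \frac{\left(-9\right)^{2}}{3} + \frac{\left(-9\right)^{4}}{3}\right)\right) - 2415 = \left(-2 + \frac{1}{3} \cdot 81 + \frac{1}{3} \cdot 6561\right) \left(-9 + 2 \left(-2 + \frac{1}{3} \cdot 81 + \frac{1}{3} \cdot 6561\right)\right) - 2415 = \left(-2 + 27 + 2187\right) \left(-9 + 2 \left(-2 + 27 + 2187\right)\right) - 2415 = 2212 \left(-9 + 2 \cdot 2212\right) - 2415 = 2212 \left(-9 + 4424\right) - 2415 = 2212 \cdot 4415 - 2415 = 9765980 - 2415 = 9763565$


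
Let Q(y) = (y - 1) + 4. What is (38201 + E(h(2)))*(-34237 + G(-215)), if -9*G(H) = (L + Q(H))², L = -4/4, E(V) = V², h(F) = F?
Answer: -1500615990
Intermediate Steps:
Q(y) = 3 + y (Q(y) = (-1 + y) + 4 = 3 + y)
L = -1 (L = -4*¼ = -1)
G(H) = -(2 + H)²/9 (G(H) = -(-1 + (3 + H))²/9 = -(2 + H)²/9)
(38201 + E(h(2)))*(-34237 + G(-215)) = (38201 + 2²)*(-34237 - (2 - 215)²/9) = (38201 + 4)*(-34237 - ⅑*(-213)²) = 38205*(-34237 - ⅑*45369) = 38205*(-34237 - 5041) = 38205*(-39278) = -1500615990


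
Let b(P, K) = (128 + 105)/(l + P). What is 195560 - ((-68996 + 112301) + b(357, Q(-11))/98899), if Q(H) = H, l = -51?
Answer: 4607707376737/30263094 ≈ 1.5226e+5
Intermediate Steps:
b(P, K) = 233/(-51 + P) (b(P, K) = (128 + 105)/(-51 + P) = 233/(-51 + P))
195560 - ((-68996 + 112301) + b(357, Q(-11))/98899) = 195560 - ((-68996 + 112301) + (233/(-51 + 357))/98899) = 195560 - (43305 + (233/306)*(1/98899)) = 195560 - (43305 + 233/30263094) = 195560 - 1*1310543285903/30263094 = 195560 - 1310543285903/30263094 = 4607707376737/30263094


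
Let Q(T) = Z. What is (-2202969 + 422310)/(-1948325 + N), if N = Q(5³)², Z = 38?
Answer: 1780659/1946881 ≈ 0.91462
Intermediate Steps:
Q(T) = 38
N = 1444 (N = 38² = 1444)
(-2202969 + 422310)/(-1948325 + N) = (-2202969 + 422310)/(-1948325 + 1444) = -1780659/(-1946881) = -1780659*(-1/1946881) = 1780659/1946881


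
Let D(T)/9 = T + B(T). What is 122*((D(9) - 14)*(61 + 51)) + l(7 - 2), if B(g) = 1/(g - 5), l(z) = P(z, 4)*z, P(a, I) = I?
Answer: 946252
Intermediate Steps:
l(z) = 4*z
B(g) = 1/(-5 + g)
D(T) = 9*T + 9/(-5 + T) (D(T) = 9*(T + 1/(-5 + T)) = 9*T + 9/(-5 + T))
122*((D(9) - 14)*(61 + 51)) + l(7 - 2) = 122*((9*(1 + 9*(-5 + 9))/(-5 + 9) - 14)*(61 + 51)) + 4*(7 - 2) = 122*((9*(1 + 9*4)/4 - 14)*112) + 4*5 = 122*((9*(¼)*(1 + 36) - 14)*112) + 20 = 122*((9*(¼)*37 - 14)*112) + 20 = 122*((333/4 - 14)*112) + 20 = 122*((277/4)*112) + 20 = 122*7756 + 20 = 946232 + 20 = 946252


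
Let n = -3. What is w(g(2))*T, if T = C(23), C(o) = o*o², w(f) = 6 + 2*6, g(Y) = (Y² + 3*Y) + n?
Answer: 219006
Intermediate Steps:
g(Y) = -3 + Y² + 3*Y (g(Y) = (Y² + 3*Y) - 3 = -3 + Y² + 3*Y)
w(f) = 18 (w(f) = 6 + 12 = 18)
C(o) = o³
T = 12167 (T = 23³ = 12167)
w(g(2))*T = 18*12167 = 219006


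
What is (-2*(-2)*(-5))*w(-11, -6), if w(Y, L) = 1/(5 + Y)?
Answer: 10/3 ≈ 3.3333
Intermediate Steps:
(-2*(-2)*(-5))*w(-11, -6) = (-2*(-2)*(-5))/(5 - 11) = (4*(-5))/(-6) = -20*(-1/6) = 10/3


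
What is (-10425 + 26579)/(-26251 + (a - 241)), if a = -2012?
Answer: -8077/14252 ≈ -0.56673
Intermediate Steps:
(-10425 + 26579)/(-26251 + (a - 241)) = (-10425 + 26579)/(-26251 + (-2012 - 241)) = 16154/(-26251 - 2253) = 16154/(-28504) = 16154*(-1/28504) = -8077/14252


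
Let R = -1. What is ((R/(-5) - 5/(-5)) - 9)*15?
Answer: -117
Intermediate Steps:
((R/(-5) - 5/(-5)) - 9)*15 = ((-1/(-5) - 5/(-5)) - 9)*15 = ((-1*(-⅕) - 5*(-⅕)) - 9)*15 = ((⅕ + 1) - 9)*15 = (6/5 - 9)*15 = -39/5*15 = -117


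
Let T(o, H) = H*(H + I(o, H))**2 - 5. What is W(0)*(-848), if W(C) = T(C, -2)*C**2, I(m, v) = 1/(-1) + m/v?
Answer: 0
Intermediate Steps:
I(m, v) = -1 + m/v (I(m, v) = 1*(-1) + m/v = -1 + m/v)
T(o, H) = -5 + H*(H + (o - H)/H)**2 (T(o, H) = H*(H + (o - H)/H)**2 - 5 = -5 + H*(H + (o - H)/H)**2)
W(C) = C**2*(-5 - (6 + C)**2/2) (W(C) = (-5 + (C + (-2)**2 - 1*(-2))**2/(-2))*C**2 = (-5 - (C + 4 + 2)**2/2)*C**2 = (-5 - (6 + C)**2/2)*C**2 = C**2*(-5 - (6 + C)**2/2))
W(0)*(-848) = ((1/2)*0**2*(-10 - (6 + 0)**2))*(-848) = ((1/2)*0*(-10 - 1*6**2))*(-848) = ((1/2)*0*(-10 - 1*36))*(-848) = ((1/2)*0*(-10 - 36))*(-848) = ((1/2)*0*(-46))*(-848) = 0*(-848) = 0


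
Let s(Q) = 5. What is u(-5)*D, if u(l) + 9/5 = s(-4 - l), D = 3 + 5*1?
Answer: 128/5 ≈ 25.600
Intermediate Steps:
D = 8 (D = 3 + 5 = 8)
u(l) = 16/5 (u(l) = -9/5 + 5 = 16/5)
u(-5)*D = (16/5)*8 = 128/5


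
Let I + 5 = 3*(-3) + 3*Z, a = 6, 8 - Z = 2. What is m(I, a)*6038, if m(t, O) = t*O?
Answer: 144912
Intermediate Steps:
Z = 6 (Z = 8 - 1*2 = 8 - 2 = 6)
I = 4 (I = -5 + (3*(-3) + 3*6) = -5 + (-9 + 18) = -5 + 9 = 4)
m(t, O) = O*t
m(I, a)*6038 = (6*4)*6038 = 24*6038 = 144912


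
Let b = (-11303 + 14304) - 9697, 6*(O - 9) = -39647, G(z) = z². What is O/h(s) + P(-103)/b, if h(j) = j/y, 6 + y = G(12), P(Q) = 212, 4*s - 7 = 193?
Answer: -381103084/20925 ≈ -18213.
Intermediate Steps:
s = 50 (s = 7/4 + (¼)*193 = 7/4 + 193/4 = 50)
O = -39593/6 (O = 9 + (⅙)*(-39647) = 9 - 39647/6 = -39593/6 ≈ -6598.8)
y = 138 (y = -6 + 12² = -6 + 144 = 138)
h(j) = j/138
b = -6696 (b = 3001 - 9697 = -6696)
O/h(s) + P(-103)/b = -39593/(6*((1/138)*50)) + 212/(-6696) = -39593/(6*25/69) + 212*(-1/6696) = -39593/6*69/25 - 53/1674 = -910639/50 - 53/1674 = -381103084/20925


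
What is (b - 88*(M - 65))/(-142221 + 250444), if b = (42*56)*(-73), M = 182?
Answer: -181992/108223 ≈ -1.6816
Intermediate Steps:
b = -171696 (b = 2352*(-73) = -171696)
(b - 88*(M - 65))/(-142221 + 250444) = (-171696 - 88*(182 - 65))/(-142221 + 250444) = (-171696 - 88*117)/108223 = (-171696 - 10296)*(1/108223) = -181992*1/108223 = -181992/108223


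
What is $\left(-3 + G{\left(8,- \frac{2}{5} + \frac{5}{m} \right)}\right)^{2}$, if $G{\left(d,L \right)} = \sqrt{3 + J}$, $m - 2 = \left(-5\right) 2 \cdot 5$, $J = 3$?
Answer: $\left(3 - \sqrt{6}\right)^{2} \approx 0.30306$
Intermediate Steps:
$m = -48$ ($m = 2 + \left(-5\right) 2 \cdot 5 = 2 - 50 = -48$)
$G{\left(d,L \right)} = \sqrt{6}$ ($G{\left(d,L \right)} = \sqrt{3 + 3} = \sqrt{6}$)
$\left(-3 + G{\left(8,- \frac{2}{5} + \frac{5}{m} \right)}\right)^{2} = \left(-3 + \sqrt{6}\right)^{2}$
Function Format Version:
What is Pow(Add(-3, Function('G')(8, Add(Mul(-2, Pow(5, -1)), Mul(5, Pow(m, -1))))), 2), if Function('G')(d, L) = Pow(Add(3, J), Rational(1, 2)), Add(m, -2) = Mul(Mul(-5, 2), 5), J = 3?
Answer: Pow(Add(3, Mul(-1, Pow(6, Rational(1, 2)))), 2) ≈ 0.30306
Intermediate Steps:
m = -48 (m = Add(2, Mul(Mul(-5, 2), 5)) = Add(2, Mul(-10, 5)) = Add(2, -50) = -48)
Function('G')(d, L) = Pow(6, Rational(1, 2)) (Function('G')(d, L) = Pow(Add(3, 3), Rational(1, 2)) = Pow(6, Rational(1, 2)))
Pow(Add(-3, Function('G')(8, Add(Mul(-2, Pow(5, -1)), Mul(5, Pow(m, -1))))), 2) = Pow(Add(-3, Pow(6, Rational(1, 2))), 2)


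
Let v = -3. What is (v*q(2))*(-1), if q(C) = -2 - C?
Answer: -12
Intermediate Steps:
(v*q(2))*(-1) = -3*(-2 - 1*2)*(-1) = -3*(-2 - 2)*(-1) = -3*(-4)*(-1) = 12*(-1) = -12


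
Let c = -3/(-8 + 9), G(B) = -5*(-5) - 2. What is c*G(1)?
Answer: -69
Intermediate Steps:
G(B) = 23 (G(B) = 25 - 2 = 23)
c = -3 (c = -3/1 = 1*(-3) = -3)
c*G(1) = -3*23 = -69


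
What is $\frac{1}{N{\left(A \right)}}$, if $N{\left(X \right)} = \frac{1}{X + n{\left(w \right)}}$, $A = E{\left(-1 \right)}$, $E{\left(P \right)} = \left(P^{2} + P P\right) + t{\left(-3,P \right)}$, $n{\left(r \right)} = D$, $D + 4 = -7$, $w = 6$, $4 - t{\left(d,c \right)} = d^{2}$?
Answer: $-14$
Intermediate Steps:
$t{\left(d,c \right)} = 4 - d^{2}$
$D = -11$ ($D = -4 - 7 = -11$)
$n{\left(r \right)} = -11$
$E{\left(P \right)} = -5 + 2 P^{2}$ ($E{\left(P \right)} = \left(P^{2} + P P\right) + \left(4 - \left(-3\right)^{2}\right) = \left(P^{2} + P^{2}\right) + \left(4 - 9\right) = 2 P^{2} + \left(4 - 9\right) = 2 P^{2} - 5 = -5 + 2 P^{2}$)
$A = -3$ ($A = -5 + 2 \left(-1\right)^{2} = -5 + 2 \cdot 1 = -5 + 2 = -3$)
$N{\left(X \right)} = \frac{1}{-11 + X}$ ($N{\left(X \right)} = \frac{1}{X - 11} = \frac{1}{-11 + X}$)
$\frac{1}{N{\left(A \right)}} = \frac{1}{\frac{1}{-11 - 3}} = \frac{1}{\frac{1}{-14}} = \frac{1}{- \frac{1}{14}} = -14$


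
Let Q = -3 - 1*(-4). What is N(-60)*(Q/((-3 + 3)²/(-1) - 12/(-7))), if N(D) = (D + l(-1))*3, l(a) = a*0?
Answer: -105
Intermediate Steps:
l(a) = 0
Q = 1 (Q = -3 + 4 = 1)
N(D) = 3*D (N(D) = (D + 0)*3 = D*3 = 3*D)
N(-60)*(Q/((-3 + 3)²/(-1) - 12/(-7))) = (3*(-60))*(1/((-3 + 3)²/(-1) - 12/(-7))) = -180/(0²*(-1) - 12*(-⅐)) = -180/(0*(-1) + 12/7) = -180/(0 + 12/7) = -180/12/7 = -180*7/12 = -105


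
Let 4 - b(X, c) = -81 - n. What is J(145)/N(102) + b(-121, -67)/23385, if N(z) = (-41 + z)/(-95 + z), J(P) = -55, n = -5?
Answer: -1799669/285297 ≈ -6.3081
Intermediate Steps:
N(z) = (-41 + z)/(-95 + z)
b(X, c) = 80 (b(X, c) = 4 - (-81 - 1*(-5)) = 4 - (-81 + 5) = 4 - 1*(-76) = 4 + 76 = 80)
J(145)/N(102) + b(-121, -67)/23385 = -55*(-95 + 102)/(-41 + 102) + 80/23385 = -55/(61/7) + 80*(1/23385) = -55/((⅐)*61) + 16/4677 = -55/61/7 + 16/4677 = -55*7/61 + 16/4677 = -385/61 + 16/4677 = -1799669/285297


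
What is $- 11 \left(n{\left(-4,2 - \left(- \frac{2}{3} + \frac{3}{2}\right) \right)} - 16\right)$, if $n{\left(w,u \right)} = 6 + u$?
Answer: $\frac{583}{6} \approx 97.167$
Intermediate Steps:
$- 11 \left(n{\left(-4,2 - \left(- \frac{2}{3} + \frac{3}{2}\right) \right)} - 16\right) = - 11 \left(\left(6 + \left(2 - \left(- \frac{2}{3} + \frac{3}{2}\right)\right)\right) - 16\right) = - 11 \left(\left(6 + \left(2 - \frac{5}{6}\right)\right) - 16\right) = - 11 \left(\left(6 + \frac{7}{6}\right) - 16\right) = - 11 \left(\frac{43}{6} - 16\right) = \left(-11\right) \left(- \frac{53}{6}\right) = \frac{583}{6}$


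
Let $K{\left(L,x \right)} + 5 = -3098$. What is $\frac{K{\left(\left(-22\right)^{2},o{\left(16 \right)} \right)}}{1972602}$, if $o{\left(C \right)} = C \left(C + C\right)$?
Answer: $- \frac{3103}{1972602} \approx -0.001573$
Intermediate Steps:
$o{\left(C \right)} = 2 C^{2}$ ($o{\left(C \right)} = C 2 C = 2 C^{2}$)
$K{\left(L,x \right)} = -3103$ ($K{\left(L,x \right)} = -5 - 3098 = -3103$)
$\frac{K{\left(\left(-22\right)^{2},o{\left(16 \right)} \right)}}{1972602} = - \frac{3103}{1972602}$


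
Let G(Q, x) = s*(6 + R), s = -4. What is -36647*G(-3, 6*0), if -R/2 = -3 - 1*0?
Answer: 1759056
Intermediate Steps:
R = 6 (R = -2*(-3 - 1*0) = -2*(-3 + 0) = -2*(-3) = 6)
G(Q, x) = -48 (G(Q, x) = -4*(6 + 6) = -4*12 = -48)
-36647*G(-3, 6*0) = -36647*(-48) = 1759056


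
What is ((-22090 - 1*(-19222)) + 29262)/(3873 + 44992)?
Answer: 26394/48865 ≈ 0.54014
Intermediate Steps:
((-22090 - 1*(-19222)) + 29262)/(3873 + 44992) = ((-22090 + 19222) + 29262)/48865 = (-2868 + 29262)*(1/48865) = 26394*(1/48865) = 26394/48865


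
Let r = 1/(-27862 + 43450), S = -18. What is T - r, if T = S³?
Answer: -90909217/15588 ≈ -5832.0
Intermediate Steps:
r = 1/15588 ≈ 6.4152e-5
T = -5832 (T = (-18)³ = -5832)
T - r = -5832 - 1*1/15588 = -5832 - 1/15588 = -90909217/15588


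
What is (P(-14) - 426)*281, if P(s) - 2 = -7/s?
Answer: -238007/2 ≈ -1.1900e+5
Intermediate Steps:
P(s) = 2 - 7/s
(P(-14) - 426)*281 = ((2 - 7/(-14)) - 426)*281 = ((2 - 7*(-1/14)) - 426)*281 = ((2 + ½) - 426)*281 = (5/2 - 426)*281 = -847/2*281 = -238007/2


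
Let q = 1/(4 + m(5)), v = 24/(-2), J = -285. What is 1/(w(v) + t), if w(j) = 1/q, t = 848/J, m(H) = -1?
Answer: 285/7 ≈ 40.714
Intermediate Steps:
t = -848/285 (t = 848/(-285) = 848*(-1/285) = -848/285 ≈ -2.9754)
v = -12 (v = 24*(-½) = -12)
q = ⅓ (q = 1/(4 - 1) = 1/3 = ⅓ ≈ 0.33333)
w(j) = 3 (w(j) = 1/(⅓) = 3)
1/(w(v) + t) = 1/(3 - 848/285) = 1/(7/285) = 285/7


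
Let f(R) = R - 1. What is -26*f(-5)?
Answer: 156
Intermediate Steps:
f(R) = -1 + R
-26*f(-5) = -26*(-1 - 5) = -26*(-6) = 156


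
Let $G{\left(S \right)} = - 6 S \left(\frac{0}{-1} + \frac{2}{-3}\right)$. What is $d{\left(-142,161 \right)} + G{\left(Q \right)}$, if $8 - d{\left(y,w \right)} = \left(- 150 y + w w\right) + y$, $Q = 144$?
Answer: $-46495$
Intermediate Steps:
$d{\left(y,w \right)} = 8 - w^{2} + 149 y$ ($d{\left(y,w \right)} = 8 - \left(\left(- 150 y + w w\right) + y\right) = 8 - \left(\left(- 150 y + w^{2}\right) + y\right) = 8 - \left(\left(w^{2} - 150 y\right) + y\right) = 8 - \left(w^{2} - 149 y\right) = 8 - w^{2} + 149 y$)
$G{\left(S \right)} = 4 S$ ($G{\left(S \right)} = - 6 S \left(0 \left(-1\right) + 2 \left(- \frac{1}{3}\right)\right) = - 6 S \left(0 - \frac{2}{3}\right) = - 6 S \left(- \frac{2}{3}\right) = 4 S$)
$d{\left(-142,161 \right)} + G{\left(Q \right)} = \left(8 - 161^{2} + 149 \left(-142\right)\right) + 4 \cdot 144 = \left(8 - 25921 - 21158\right) + 576 = -47071 + 576 = -46495$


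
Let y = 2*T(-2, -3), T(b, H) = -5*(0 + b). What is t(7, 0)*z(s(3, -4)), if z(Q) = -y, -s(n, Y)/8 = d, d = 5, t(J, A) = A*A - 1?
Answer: 20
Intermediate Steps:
t(J, A) = -1 + A² (t(J, A) = A² - 1 = -1 + A²)
T(b, H) = -5*b
y = 20 (y = 2*(-5*(-2)) = 2*10 = 20)
s(n, Y) = -40 (s(n, Y) = -8*5 = -40)
z(Q) = -20 (z(Q) = -1*20 = -20)
t(7, 0)*z(s(3, -4)) = (-1 + 0²)*(-20) = (-1 + 0)*(-20) = -1*(-20) = 20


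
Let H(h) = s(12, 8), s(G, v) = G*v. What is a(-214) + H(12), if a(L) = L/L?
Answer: 97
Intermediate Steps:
a(L) = 1
H(h) = 96 (H(h) = 12*8 = 96)
a(-214) + H(12) = 1 + 96 = 97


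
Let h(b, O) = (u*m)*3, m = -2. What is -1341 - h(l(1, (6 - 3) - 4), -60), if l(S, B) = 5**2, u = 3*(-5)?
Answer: -1431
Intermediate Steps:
u = -15
l(S, B) = 25
h(b, O) = 90 (h(b, O) = -15*(-2)*3 = 30*3 = 90)
-1341 - h(l(1, (6 - 3) - 4), -60) = -1341 - 1*90 = -1341 - 90 = -1431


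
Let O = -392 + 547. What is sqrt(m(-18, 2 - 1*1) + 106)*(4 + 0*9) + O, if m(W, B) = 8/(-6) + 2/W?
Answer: 155 + 4*sqrt(941)/3 ≈ 195.90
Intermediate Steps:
m(W, B) = -4/3 + 2/W (m(W, B) = 8*(-1/6) + 2/W = -4/3 + 2/W)
O = 155
sqrt(m(-18, 2 - 1*1) + 106)*(4 + 0*9) + O = sqrt((-4/3 + 2/(-18)) + 106)*(4 + 0*9) + 155 = sqrt((-4/3 + 2*(-1/18)) + 106)*(4 + 0) + 155 = sqrt((-4/3 - 1/9) + 106)*4 + 155 = sqrt(-13/9 + 106)*4 + 155 = sqrt(941/9)*4 + 155 = (sqrt(941)/3)*4 + 155 = 4*sqrt(941)/3 + 155 = 155 + 4*sqrt(941)/3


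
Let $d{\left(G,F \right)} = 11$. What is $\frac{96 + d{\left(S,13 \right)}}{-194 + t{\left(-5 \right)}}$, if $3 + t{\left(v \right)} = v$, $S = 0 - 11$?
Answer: $- \frac{107}{202} \approx -0.5297$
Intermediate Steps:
$S = -11$
$t{\left(v \right)} = -3 + v$
$\frac{96 + d{\left(S,13 \right)}}{-194 + t{\left(-5 \right)}} = \frac{96 + 11}{-194 - 8} = \frac{107}{-194 - 8} = \frac{107}{-202} = 107 \left(- \frac{1}{202}\right) = - \frac{107}{202}$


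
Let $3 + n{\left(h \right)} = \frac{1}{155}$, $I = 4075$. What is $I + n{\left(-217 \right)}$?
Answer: $\frac{631161}{155} \approx 4072.0$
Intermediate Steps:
$n{\left(h \right)} = - \frac{464}{155}$ ($n{\left(h \right)} = -3 + \frac{1}{155} = - \frac{464}{155}$)
$I + n{\left(-217 \right)} = 4075 - \frac{464}{155} = \frac{631161}{155}$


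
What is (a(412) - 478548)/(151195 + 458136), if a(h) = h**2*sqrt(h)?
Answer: -478548/609331 + 339488*sqrt(103)/609331 ≈ 4.8691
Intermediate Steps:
a(h) = h**(5/2)
(a(412) - 478548)/(151195 + 458136) = (412**(5/2) - 478548)/(151195 + 458136) = (339488*sqrt(103) - 478548)/609331 = (-478548 + 339488*sqrt(103))*(1/609331) = -478548/609331 + 339488*sqrt(103)/609331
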